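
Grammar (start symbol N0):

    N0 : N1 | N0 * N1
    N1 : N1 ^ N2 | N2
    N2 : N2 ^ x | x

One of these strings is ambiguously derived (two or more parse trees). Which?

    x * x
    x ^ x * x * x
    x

x ^ x * x * x

x * x: 1 tree
x ^ x * x * x: 2 trees
x: 1 tree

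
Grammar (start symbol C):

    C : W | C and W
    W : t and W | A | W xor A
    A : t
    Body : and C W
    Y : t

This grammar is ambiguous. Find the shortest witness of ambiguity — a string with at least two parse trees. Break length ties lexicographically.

length 1: no string has ≥2 trees
length 3: t and t has 2 parse trees

Two derivations of t and t:
  C ⇒ W ⇒ t and W ⇒ t and A ⇒ t and t
  C ⇒ C and W ⇒ W and W ⇒ A and W ⇒ t and W ⇒ t and A ⇒ t and t

t and t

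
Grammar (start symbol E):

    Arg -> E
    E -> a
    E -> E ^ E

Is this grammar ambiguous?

Ambiguous

Witness: a ^ a ^ a

Derivation 1: E ⇒ E ^ E ⇒ a ^ E ⇒ a ^ E ^ E ⇒ a ^ a ^ E ⇒ a ^ a ^ a
Derivation 2: E ⇒ E ^ E ⇒ E ^ E ^ E ⇒ a ^ E ^ E ⇒ a ^ a ^ E ⇒ a ^ a ^ a

Two distinct leftmost derivations for the same string.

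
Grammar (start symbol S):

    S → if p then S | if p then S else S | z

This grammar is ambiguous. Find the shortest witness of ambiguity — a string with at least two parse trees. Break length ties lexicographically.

length 1: no string has ≥2 trees
length 4: no string has ≥2 trees
length 6: no string has ≥2 trees
length 7: no string has ≥2 trees
length 9: if p then if p then z else z has 2 parse trees

Two derivations of if p then if p then z else z:
  S ⇒ if p then S ⇒ if p then if p then S else S ⇒ if p then if p then z else S ⇒ if p then if p then z else z
  S ⇒ if p then S else S ⇒ if p then if p then S else S ⇒ if p then if p then z else S ⇒ if p then if p then z else z

if p then if p then z else z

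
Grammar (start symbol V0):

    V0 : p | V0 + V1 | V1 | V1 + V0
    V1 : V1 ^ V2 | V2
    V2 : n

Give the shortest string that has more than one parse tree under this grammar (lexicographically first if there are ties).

n + n

length 1: no string has ≥2 trees
length 3: n + n has 2 parse trees

Two derivations of n + n:
  V0 ⇒ V0 + V1 ⇒ V1 + V1 ⇒ V2 + V1 ⇒ n + V1 ⇒ n + V2 ⇒ n + n
  V0 ⇒ V1 + V0 ⇒ V2 + V0 ⇒ n + V0 ⇒ n + V1 ⇒ n + V2 ⇒ n + n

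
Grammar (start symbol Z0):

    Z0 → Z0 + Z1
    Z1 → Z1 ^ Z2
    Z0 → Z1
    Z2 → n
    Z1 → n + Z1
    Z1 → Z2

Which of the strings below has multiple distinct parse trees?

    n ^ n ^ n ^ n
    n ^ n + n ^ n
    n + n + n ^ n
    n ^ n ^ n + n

n ^ n ^ n ^ n: 1 tree
n ^ n + n ^ n: 1 tree
n + n + n ^ n: 7 trees
n ^ n ^ n + n: 1 tree

n + n + n ^ n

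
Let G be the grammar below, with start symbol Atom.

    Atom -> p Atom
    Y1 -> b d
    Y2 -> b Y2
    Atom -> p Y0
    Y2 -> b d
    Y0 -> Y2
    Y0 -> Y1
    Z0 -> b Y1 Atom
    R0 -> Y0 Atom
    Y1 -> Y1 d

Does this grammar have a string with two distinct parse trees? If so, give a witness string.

Witness: p b d

Derivation 1: Atom ⇒ p Y0 ⇒ p Y2 ⇒ p b d
Derivation 2: Atom ⇒ p Y0 ⇒ p Y1 ⇒ p b d

Two distinct leftmost derivations for the same string.

Ambiguous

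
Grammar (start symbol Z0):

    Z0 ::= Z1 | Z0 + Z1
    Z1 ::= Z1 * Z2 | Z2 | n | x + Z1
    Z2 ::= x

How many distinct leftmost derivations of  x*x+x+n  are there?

2

Parse trees for x*x+x+n:
  [Z0 [Z0 [Z1 [Z1 [Z2 x]] * [Z2 x]]] + [Z1 x + [Z1 n]]]
  [Z0 [Z0 [Z0 [Z1 [Z1 [Z2 x]] * [Z2 x]]] + [Z1 [Z2 x]]] + [Z1 n]]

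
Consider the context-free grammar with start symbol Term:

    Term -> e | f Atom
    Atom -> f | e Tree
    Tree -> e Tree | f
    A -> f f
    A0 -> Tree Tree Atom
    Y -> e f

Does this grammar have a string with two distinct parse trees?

Unambiguous

(A, A0, Y are unreachable from Term, so their rules don't affect L(Term).) Each reachable nonterminal has at most one production per leading terminal, and all productions are right-linear; the derivation is determined token-by-token.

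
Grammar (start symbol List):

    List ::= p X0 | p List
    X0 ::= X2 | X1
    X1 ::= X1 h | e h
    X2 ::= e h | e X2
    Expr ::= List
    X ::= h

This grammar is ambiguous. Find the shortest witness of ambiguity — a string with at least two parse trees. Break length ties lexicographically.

p e h

length 3: p e h has 2 parse trees

Two derivations of p e h:
  List ⇒ p X0 ⇒ p X2 ⇒ p e h
  List ⇒ p X0 ⇒ p X1 ⇒ p e h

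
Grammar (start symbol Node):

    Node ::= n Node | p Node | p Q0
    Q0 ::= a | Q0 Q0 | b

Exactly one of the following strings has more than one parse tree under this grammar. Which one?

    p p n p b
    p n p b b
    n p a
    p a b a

p p n p b: 1 tree
p n p b b: 1 tree
n p a: 1 tree
p a b a: 2 trees

p a b a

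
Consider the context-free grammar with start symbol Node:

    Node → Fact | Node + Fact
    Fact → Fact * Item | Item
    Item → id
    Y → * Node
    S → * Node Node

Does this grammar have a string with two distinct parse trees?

Unambiguous

(Y, S are unreachable from Node, so their rules don't affect L(Node).) The grammar is stratified — Node handles '+' (left-recursive), Fact handles '*', Item atoms. Each operator has a fixed associativity and precedence level, so every string has one parse.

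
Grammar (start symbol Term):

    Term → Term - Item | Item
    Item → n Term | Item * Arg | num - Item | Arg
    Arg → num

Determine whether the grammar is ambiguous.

Ambiguous

Witness: num - num

Derivation 1: Term ⇒ Term - Item ⇒ Item - Item ⇒ Arg - Item ⇒ num - Item ⇒ num - Arg ⇒ num - num
Derivation 2: Term ⇒ Item ⇒ num - Item ⇒ num - Arg ⇒ num - num

Two distinct leftmost derivations for the same string.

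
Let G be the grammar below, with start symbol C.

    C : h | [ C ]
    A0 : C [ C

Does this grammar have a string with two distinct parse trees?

Unambiguous

(A0 is unreachable from C, so its rules don't affect L(C).) Each string is a nest of matched brackets around a single atom. An opening bracket forces the recursive rule; an atom forces the base rule.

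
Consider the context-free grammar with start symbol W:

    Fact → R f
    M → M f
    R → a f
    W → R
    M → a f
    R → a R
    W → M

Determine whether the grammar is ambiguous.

Ambiguous

Witness: a f

Derivation 1: W ⇒ R ⇒ a f
Derivation 2: W ⇒ M ⇒ a f

Two distinct leftmost derivations for the same string.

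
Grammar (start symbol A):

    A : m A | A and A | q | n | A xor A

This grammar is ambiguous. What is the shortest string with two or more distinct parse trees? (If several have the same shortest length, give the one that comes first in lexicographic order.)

length 1: no string has ≥2 trees
length 2: no string has ≥2 trees
length 3: no string has ≥2 trees
length 4: m n and n has 2 parse trees

Two derivations of m n and n:
  A ⇒ m A ⇒ m A and A ⇒ m n and A ⇒ m n and n
  A ⇒ A and A ⇒ m A and A ⇒ m n and A ⇒ m n and n

m n and n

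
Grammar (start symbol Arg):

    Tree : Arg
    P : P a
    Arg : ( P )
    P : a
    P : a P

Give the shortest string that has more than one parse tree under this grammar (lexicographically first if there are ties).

length 3: no string has ≥2 trees
length 4: ( a a ) has 2 parse trees

Two derivations of ( a a ):
  Arg ⇒ ( P ) ⇒ ( P a ) ⇒ ( a a )
  Arg ⇒ ( P ) ⇒ ( a P ) ⇒ ( a a )

( a a )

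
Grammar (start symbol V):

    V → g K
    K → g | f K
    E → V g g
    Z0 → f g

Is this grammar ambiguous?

Unambiguous

Only V, K are reachable from V; ignoring the rest: Restricted to the reachable nonterminals, every rule has the form A → t or A → t B, and no two rules for the same A share a first terminal. The grammar encodes a DFA — one run per string.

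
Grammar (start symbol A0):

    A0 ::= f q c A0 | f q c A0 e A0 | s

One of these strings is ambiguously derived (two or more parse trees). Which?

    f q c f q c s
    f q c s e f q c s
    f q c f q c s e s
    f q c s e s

f q c f q c s e s

f q c f q c s: 1 tree
f q c s e f q c s: 1 tree
f q c f q c s e s: 2 trees
f q c s e s: 1 tree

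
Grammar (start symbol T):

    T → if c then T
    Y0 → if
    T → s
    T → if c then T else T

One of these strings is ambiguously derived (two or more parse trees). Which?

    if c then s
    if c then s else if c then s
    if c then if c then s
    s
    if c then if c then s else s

if c then if c then s else s

if c then s: 1 tree
if c then s else if c then s: 1 tree
if c then if c then s: 1 tree
s: 1 tree
if c then if c then s else s: 2 trees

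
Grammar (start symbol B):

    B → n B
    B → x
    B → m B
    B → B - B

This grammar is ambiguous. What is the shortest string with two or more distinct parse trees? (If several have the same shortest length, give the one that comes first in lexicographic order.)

m x - x

length 1: no string has ≥2 trees
length 2: no string has ≥2 trees
length 3: no string has ≥2 trees
length 4: m x - x has 2 parse trees

Two derivations of m x - x:
  B ⇒ m B ⇒ m B - B ⇒ m x - B ⇒ m x - x
  B ⇒ B - B ⇒ m B - B ⇒ m x - B ⇒ m x - x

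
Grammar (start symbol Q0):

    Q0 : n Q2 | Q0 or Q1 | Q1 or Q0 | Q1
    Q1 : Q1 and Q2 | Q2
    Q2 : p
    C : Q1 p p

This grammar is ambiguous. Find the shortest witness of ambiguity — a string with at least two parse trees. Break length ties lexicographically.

length 1: no string has ≥2 trees
length 2: no string has ≥2 trees
length 3: p or p has 2 parse trees

Two derivations of p or p:
  Q0 ⇒ Q0 or Q1 ⇒ Q1 or Q1 ⇒ Q2 or Q1 ⇒ p or Q1 ⇒ p or Q2 ⇒ p or p
  Q0 ⇒ Q1 or Q0 ⇒ Q2 or Q0 ⇒ p or Q0 ⇒ p or Q1 ⇒ p or Q2 ⇒ p or p

p or p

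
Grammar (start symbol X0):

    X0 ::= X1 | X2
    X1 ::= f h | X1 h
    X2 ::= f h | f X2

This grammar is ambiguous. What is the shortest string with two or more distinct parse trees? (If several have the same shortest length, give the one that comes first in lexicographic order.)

f h

length 2: f h has 2 parse trees

Two derivations of f h:
  X0 ⇒ X1 ⇒ f h
  X0 ⇒ X2 ⇒ f h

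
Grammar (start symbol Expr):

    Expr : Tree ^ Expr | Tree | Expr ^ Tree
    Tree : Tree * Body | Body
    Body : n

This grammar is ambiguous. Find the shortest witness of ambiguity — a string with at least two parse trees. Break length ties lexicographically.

n ^ n

length 1: no string has ≥2 trees
length 3: n ^ n has 2 parse trees

Two derivations of n ^ n:
  Expr ⇒ Tree ^ Expr ⇒ Body ^ Expr ⇒ n ^ Expr ⇒ n ^ Tree ⇒ n ^ Body ⇒ n ^ n
  Expr ⇒ Expr ^ Tree ⇒ Tree ^ Tree ⇒ Body ^ Tree ⇒ n ^ Tree ⇒ n ^ Body ⇒ n ^ n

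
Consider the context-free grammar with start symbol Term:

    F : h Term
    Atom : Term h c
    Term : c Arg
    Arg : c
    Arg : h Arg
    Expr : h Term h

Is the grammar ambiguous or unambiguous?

Only Term, Arg are reachable from Term; ignoring the rest: Each reachable nonterminal has at most one production per leading terminal, and all productions are right-linear; the derivation is determined token-by-token.

Unambiguous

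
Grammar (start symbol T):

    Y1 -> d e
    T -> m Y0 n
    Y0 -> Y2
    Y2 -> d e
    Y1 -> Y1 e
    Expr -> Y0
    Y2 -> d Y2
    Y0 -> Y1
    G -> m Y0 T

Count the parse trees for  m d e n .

Parse trees for m d e n:
  [T m [Y0 [Y2 d e]] n]
  [T m [Y0 [Y1 d e]] n]

2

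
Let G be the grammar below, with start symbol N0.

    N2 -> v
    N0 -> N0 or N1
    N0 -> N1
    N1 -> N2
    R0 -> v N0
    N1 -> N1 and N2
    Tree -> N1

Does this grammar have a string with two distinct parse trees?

(Tree, R0 are unreachable from N0, so their rules don't affect L(N0).) N0 → N0 or N1 | N1  ;  N1 → N1 and N2 | N2  — a left-associative chain with N2 at the bottom. Each string factors uniquely by precedence.

Unambiguous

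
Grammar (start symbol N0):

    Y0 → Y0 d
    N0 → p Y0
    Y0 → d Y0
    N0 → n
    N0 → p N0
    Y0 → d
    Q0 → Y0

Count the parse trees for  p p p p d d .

Parse trees for p p p p d d:
  [N0 p [N0 p [N0 p [N0 p [Y0 [Y0 d] d]]]]]
  [N0 p [N0 p [N0 p [N0 p [Y0 d [Y0 d]]]]]]

2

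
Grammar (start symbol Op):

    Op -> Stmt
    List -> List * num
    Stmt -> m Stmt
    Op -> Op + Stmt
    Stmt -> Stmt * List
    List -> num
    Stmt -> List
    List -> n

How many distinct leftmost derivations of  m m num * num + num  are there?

Parse trees for m m num * num + num:
  [Op [Op [Stmt m [Stmt m [Stmt [Stmt [List num]] * [List num]]]]] + [Stmt [List num]]]
  [Op [Op [Stmt m [Stmt m [Stmt [List [List num] * num]]]]] + [Stmt [List num]]]
  [Op [Op [Stmt m [Stmt [Stmt m [Stmt [List num]]] * [List num]]]] + [Stmt [List num]]]
  [Op [Op [Stmt [Stmt m [Stmt m [Stmt [List num]]]] * [List num]]] + [Stmt [List num]]]

4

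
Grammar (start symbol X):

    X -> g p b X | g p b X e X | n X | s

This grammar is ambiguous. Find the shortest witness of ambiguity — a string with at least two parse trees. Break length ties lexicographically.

g p b g p b s e s

length 1: no string has ≥2 trees
length 2: no string has ≥2 trees
length 3: no string has ≥2 trees
length 4: no string has ≥2 trees
length 5: no string has ≥2 trees
length 6: no string has ≥2 trees
length 7: no string has ≥2 trees
length 8: no string has ≥2 trees
length 9: g p b g p b s e s has 2 parse trees

Two derivations of g p b g p b s e s:
  X ⇒ g p b X ⇒ g p b g p b X e X ⇒ g p b g p b s e X ⇒ g p b g p b s e s
  X ⇒ g p b X e X ⇒ g p b g p b X e X ⇒ g p b g p b s e X ⇒ g p b g p b s e s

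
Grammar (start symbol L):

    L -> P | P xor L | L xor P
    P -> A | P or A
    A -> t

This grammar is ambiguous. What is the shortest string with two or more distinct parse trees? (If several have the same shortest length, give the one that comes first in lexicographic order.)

t xor t

length 1: no string has ≥2 trees
length 3: t xor t has 2 parse trees

Two derivations of t xor t:
  L ⇒ P xor L ⇒ A xor L ⇒ t xor L ⇒ t xor P ⇒ t xor A ⇒ t xor t
  L ⇒ L xor P ⇒ P xor P ⇒ A xor P ⇒ t xor P ⇒ t xor A ⇒ t xor t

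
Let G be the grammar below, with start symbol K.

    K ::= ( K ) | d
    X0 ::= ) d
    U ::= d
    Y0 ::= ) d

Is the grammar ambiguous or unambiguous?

(X0, U, Y0 are unreachable from K, so their rules don't affect L(K).) Each string is a nest of matched brackets around a single atom. An opening bracket forces the recursive rule; an atom forces the base rule.

Unambiguous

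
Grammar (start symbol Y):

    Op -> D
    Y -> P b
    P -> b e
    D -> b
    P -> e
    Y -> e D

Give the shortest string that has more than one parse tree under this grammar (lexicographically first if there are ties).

length 2: e b has 2 parse trees

Two derivations of e b:
  Y ⇒ P b ⇒ e b
  Y ⇒ e D ⇒ e b

e b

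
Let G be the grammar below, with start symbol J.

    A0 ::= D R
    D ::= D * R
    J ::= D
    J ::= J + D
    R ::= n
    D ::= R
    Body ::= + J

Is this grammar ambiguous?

Only J, D, R are reachable from J; ignoring the rest: This is a standard precedence ladder (J over D over R), with each level left-recursive on its own operator ('+' at J, '*' at D). That structure is LR(1), hence unambiguous.

Unambiguous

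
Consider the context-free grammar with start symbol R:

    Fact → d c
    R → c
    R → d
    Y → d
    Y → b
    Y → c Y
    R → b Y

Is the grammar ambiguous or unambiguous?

Unambiguous

(Fact is unreachable from R, so its rules don't affect L(R).) Restricted to the reachable nonterminals, every rule has the form A → t or A → t B, and no two rules for the same A share a first terminal. The grammar encodes a DFA — one run per string.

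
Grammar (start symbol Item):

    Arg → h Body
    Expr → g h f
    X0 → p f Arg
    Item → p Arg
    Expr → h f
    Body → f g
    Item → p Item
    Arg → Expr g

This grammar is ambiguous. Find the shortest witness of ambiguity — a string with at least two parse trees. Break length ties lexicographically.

p h f g

length 4: p h f g has 2 parse trees

Two derivations of p h f g:
  Item ⇒ p Arg ⇒ p h Body ⇒ p h f g
  Item ⇒ p Arg ⇒ p Expr g ⇒ p h f g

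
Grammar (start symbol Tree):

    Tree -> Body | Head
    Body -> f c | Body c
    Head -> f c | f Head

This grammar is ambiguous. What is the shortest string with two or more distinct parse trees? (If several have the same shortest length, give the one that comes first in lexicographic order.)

f c

length 2: f c has 2 parse trees

Two derivations of f c:
  Tree ⇒ Body ⇒ f c
  Tree ⇒ Head ⇒ f c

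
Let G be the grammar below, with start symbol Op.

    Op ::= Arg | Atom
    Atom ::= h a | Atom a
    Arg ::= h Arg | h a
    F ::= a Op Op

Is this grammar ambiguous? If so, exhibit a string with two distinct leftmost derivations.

Witness: h a

Derivation 1: Op ⇒ Arg ⇒ h a
Derivation 2: Op ⇒ Atom ⇒ h a

Two distinct leftmost derivations for the same string.

Ambiguous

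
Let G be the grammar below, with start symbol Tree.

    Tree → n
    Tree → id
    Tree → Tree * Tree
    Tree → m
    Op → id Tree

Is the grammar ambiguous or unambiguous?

Ambiguous

Witness: id * id * id

Derivation 1: Tree ⇒ Tree * Tree ⇒ id * Tree ⇒ id * Tree * Tree ⇒ id * id * Tree ⇒ id * id * id
Derivation 2: Tree ⇒ Tree * Tree ⇒ Tree * Tree * Tree ⇒ id * Tree * Tree ⇒ id * id * Tree ⇒ id * id * id

Two distinct leftmost derivations for the same string.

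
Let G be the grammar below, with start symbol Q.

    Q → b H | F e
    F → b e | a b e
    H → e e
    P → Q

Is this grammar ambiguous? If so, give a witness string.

Ambiguous

Witness: b e e

Derivation 1: Q ⇒ b H ⇒ b e e
Derivation 2: Q ⇒ F e ⇒ b e e

Two distinct leftmost derivations for the same string.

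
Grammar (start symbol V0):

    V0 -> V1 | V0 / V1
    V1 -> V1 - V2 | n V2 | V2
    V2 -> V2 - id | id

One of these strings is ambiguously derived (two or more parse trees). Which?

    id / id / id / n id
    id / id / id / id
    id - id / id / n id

id - id / id / n id

id / id / id / n id: 1 tree
id / id / id / id: 1 tree
id - id / id / n id: 2 trees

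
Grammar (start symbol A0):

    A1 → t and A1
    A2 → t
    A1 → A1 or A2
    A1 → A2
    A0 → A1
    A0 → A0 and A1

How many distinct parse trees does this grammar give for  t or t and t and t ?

2

Parse trees for t or t and t and t:
  [A0 [A0 [A1 [A1 [A2 t]] or [A2 t]]] and [A1 t and [A1 [A2 t]]]]
  [A0 [A0 [A0 [A1 [A1 [A2 t]] or [A2 t]]] and [A1 [A2 t]]] and [A1 [A2 t]]]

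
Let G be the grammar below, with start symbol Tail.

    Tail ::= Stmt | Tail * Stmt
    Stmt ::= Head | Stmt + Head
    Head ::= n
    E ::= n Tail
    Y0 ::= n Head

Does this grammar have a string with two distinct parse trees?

Only Tail, Stmt, Head are reachable from Tail; ignoring the rest: The grammar is stratified — Tail handles '*' (left-recursive), Stmt handles '+', Head atoms. Each operator has a fixed associativity and precedence level, so every string has one parse.

Unambiguous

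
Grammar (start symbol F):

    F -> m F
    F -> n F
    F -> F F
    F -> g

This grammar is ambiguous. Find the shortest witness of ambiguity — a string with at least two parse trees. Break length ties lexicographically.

length 1: no string has ≥2 trees
length 2: no string has ≥2 trees
length 3: g g g has 2 parse trees

Two derivations of g g g:
  F ⇒ F F ⇒ F F F ⇒ g F F ⇒ g g F ⇒ g g g
  F ⇒ F F ⇒ g F ⇒ g F F ⇒ g g F ⇒ g g g

g g g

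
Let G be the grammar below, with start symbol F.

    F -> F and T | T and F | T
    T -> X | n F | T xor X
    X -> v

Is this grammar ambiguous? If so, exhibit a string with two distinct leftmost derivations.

Witness: v and v

Derivation 1: F ⇒ F and T ⇒ T and T ⇒ X and T ⇒ v and T ⇒ v and X ⇒ v and v
Derivation 2: F ⇒ T and F ⇒ X and F ⇒ v and F ⇒ v and T ⇒ v and X ⇒ v and v

Two distinct leftmost derivations for the same string.

Ambiguous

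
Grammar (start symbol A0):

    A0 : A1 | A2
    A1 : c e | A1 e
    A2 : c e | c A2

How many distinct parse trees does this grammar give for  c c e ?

1

Parse trees for c c e:
  [A0 [A2 c [A2 c e]]]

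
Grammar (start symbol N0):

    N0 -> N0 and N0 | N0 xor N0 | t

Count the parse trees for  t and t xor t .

2

Parse trees for t and t xor t:
  [N0 [N0 t] and [N0 [N0 t] xor [N0 t]]]
  [N0 [N0 [N0 t] and [N0 t]] xor [N0 t]]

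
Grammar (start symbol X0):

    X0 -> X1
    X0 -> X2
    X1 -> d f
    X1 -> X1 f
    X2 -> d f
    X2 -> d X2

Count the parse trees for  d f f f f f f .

Parse trees for d f f f f f f:
  [X0 [X1 [X1 [X1 [X1 [X1 [X1 d f] f] f] f] f] f]]

1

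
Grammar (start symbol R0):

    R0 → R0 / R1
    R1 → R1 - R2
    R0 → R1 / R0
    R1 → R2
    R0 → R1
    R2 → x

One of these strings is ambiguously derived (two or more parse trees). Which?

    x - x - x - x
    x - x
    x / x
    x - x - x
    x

x / x

x - x - x - x: 1 tree
x - x: 1 tree
x / x: 2 trees
x - x - x: 1 tree
x: 1 tree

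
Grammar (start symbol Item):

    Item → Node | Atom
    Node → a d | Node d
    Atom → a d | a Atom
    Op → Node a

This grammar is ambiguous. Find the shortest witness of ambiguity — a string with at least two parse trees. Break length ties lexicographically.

a d

length 2: a d has 2 parse trees

Two derivations of a d:
  Item ⇒ Node ⇒ a d
  Item ⇒ Atom ⇒ a d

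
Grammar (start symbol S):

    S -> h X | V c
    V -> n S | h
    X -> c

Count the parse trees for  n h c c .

2

Parse trees for n h c c:
  [S [V n [S h [X c]]] c]
  [S [V n [S [V h] c]] c]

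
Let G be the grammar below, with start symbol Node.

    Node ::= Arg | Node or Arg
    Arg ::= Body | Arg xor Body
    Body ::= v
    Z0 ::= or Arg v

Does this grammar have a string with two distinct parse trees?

Unambiguous

(Z0 is unreachable from Node, so its rules don't affect L(Node).) This is a standard precedence ladder (Node over Arg over Body), with each level left-recursive on its own operator ('or' at Node, 'xor' at Arg). That structure is LR(1), hence unambiguous.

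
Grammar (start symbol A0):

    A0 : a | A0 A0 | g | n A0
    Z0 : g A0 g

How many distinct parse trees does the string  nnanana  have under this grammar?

Parse trees for nnanana (showing first 6 of 12):
  [A0 [A0 n [A0 n [A0 a]]] [A0 [A0 n [A0 a]] [A0 n [A0 a]]]]
  [A0 [A0 n [A0 n [A0 a]]] [A0 n [A0 [A0 a] [A0 n [A0 a]]]]]
  [A0 [A0 [A0 n [A0 n [A0 a]]] [A0 n [A0 a]]] [A0 n [A0 a]]]
  [A0 [A0 n [A0 [A0 n [A0 a]] [A0 n [A0 a]]]] [A0 n [A0 a]]]
  [A0 [A0 n [A0 n [A0 [A0 a] [A0 n [A0 a]]]]] [A0 n [A0 a]]]
  [A0 n [A0 [A0 n [A0 a]] [A0 [A0 n [A0 a]] [A0 n [A0 a]]]]]

12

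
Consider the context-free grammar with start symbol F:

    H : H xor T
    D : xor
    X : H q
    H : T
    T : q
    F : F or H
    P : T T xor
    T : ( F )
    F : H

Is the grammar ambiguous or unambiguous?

Unambiguous

Only F, H, T are reachable from F; ignoring the rest: The grammar is stratified — F handles 'or' (left-recursive), H handles 'xor', T atoms. Each operator has a fixed associativity and precedence level, so every string has one parse.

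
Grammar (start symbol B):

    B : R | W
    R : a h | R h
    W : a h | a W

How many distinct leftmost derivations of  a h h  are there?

Parse trees for a h h:
  [B [R [R a h] h]]

1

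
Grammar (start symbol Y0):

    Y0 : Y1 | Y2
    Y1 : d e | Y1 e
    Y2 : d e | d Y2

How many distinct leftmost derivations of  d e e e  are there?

Parse trees for d e e e:
  [Y0 [Y1 [Y1 [Y1 d e] e] e]]

1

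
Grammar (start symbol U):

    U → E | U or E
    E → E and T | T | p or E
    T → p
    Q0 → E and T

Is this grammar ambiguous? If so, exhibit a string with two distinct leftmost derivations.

Ambiguous

Witness: p or p

Derivation 1: U ⇒ E ⇒ p or E ⇒ p or T ⇒ p or p
Derivation 2: U ⇒ U or E ⇒ E or E ⇒ T or E ⇒ p or E ⇒ p or T ⇒ p or p

Two distinct leftmost derivations for the same string.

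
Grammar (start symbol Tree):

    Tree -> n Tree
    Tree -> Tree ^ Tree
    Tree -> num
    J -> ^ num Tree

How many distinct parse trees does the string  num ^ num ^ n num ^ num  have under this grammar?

Parse trees for num ^ num ^ n num ^ num:
  [Tree [Tree num] ^ [Tree [Tree num] ^ [Tree n [Tree [Tree num] ^ [Tree num]]]]]
  [Tree [Tree num] ^ [Tree [Tree num] ^ [Tree [Tree n [Tree num]] ^ [Tree num]]]]
  [Tree [Tree num] ^ [Tree [Tree [Tree num] ^ [Tree n [Tree num]]] ^ [Tree num]]]
  [Tree [Tree [Tree num] ^ [Tree num]] ^ [Tree n [Tree [Tree num] ^ [Tree num]]]]
  [Tree [Tree [Tree num] ^ [Tree num]] ^ [Tree [Tree n [Tree num]] ^ [Tree num]]]
  [Tree [Tree [Tree num] ^ [Tree [Tree num] ^ [Tree n [Tree num]]]] ^ [Tree num]]
  [Tree [Tree [Tree [Tree num] ^ [Tree num]] ^ [Tree n [Tree num]]] ^ [Tree num]]

7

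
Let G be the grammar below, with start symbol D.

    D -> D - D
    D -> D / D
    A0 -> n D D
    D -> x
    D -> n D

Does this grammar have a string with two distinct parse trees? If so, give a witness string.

Witness: n x - x

Derivation 1: D ⇒ D - D ⇒ n D - D ⇒ n x - D ⇒ n x - x
Derivation 2: D ⇒ n D ⇒ n D - D ⇒ n x - D ⇒ n x - x

Two distinct leftmost derivations for the same string.

Ambiguous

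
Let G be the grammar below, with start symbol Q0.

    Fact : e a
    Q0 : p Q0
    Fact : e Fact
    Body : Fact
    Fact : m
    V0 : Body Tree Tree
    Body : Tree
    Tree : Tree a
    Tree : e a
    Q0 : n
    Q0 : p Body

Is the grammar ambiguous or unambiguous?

Ambiguous

Witness: p e a

Derivation 1: Q0 ⇒ p Body ⇒ p Fact ⇒ p e a
Derivation 2: Q0 ⇒ p Body ⇒ p Tree ⇒ p e a

Two distinct leftmost derivations for the same string.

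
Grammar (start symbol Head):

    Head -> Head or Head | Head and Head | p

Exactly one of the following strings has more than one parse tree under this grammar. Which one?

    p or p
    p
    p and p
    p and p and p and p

p and p and p and p

p or p: 1 tree
p: 1 tree
p and p: 1 tree
p and p and p and p: 5 trees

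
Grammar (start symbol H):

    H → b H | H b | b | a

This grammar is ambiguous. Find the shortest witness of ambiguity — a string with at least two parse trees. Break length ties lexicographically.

length 1: no string has ≥2 trees
length 2: b b has 2 parse trees

Two derivations of b b:
  H ⇒ b H ⇒ b b
  H ⇒ H b ⇒ b b

b b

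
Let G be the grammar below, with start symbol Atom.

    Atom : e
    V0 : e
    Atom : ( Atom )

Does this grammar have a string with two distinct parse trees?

Unambiguous

(V0 is unreachable from Atom, so its rules don't affect L(Atom).) Each string is a nest of matched brackets around a single atom. An opening bracket forces the recursive rule; an atom forces the base rule.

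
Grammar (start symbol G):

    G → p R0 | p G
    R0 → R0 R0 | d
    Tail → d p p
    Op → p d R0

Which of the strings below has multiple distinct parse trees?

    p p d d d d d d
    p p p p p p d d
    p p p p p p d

p p d d d d d d: 42 trees
p p p p p p d d: 1 tree
p p p p p p d: 1 tree

p p d d d d d d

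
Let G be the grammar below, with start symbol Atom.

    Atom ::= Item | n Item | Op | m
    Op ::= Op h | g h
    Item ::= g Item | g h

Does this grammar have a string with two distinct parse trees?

Witness: g h

Derivation 1: Atom ⇒ Item ⇒ g h
Derivation 2: Atom ⇒ Op ⇒ g h

Two distinct leftmost derivations for the same string.

Ambiguous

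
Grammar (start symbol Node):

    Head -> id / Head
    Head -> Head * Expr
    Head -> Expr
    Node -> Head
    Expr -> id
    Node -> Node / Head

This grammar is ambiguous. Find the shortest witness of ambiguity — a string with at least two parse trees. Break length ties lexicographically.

id / id

length 1: no string has ≥2 trees
length 3: id / id has 2 parse trees

Two derivations of id / id:
  Node ⇒ Head ⇒ id / Head ⇒ id / Expr ⇒ id / id
  Node ⇒ Node / Head ⇒ Head / Head ⇒ Expr / Head ⇒ id / Head ⇒ id / Expr ⇒ id / id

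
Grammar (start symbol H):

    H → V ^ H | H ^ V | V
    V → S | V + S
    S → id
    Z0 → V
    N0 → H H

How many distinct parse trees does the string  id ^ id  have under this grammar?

2

Parse trees for id ^ id:
  [H [V [S id]] ^ [H [V [S id]]]]
  [H [H [V [S id]]] ^ [V [S id]]]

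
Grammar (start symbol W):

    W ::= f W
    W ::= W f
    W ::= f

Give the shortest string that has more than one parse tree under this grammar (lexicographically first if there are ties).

length 1: no string has ≥2 trees
length 2: f f has 2 parse trees

Two derivations of f f:
  W ⇒ f W ⇒ f f
  W ⇒ W f ⇒ f f

f f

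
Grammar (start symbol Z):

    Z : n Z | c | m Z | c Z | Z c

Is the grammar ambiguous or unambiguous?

Ambiguous

Witness: c c

Derivation 1: Z ⇒ c Z ⇒ c c
Derivation 2: Z ⇒ Z c ⇒ c c

Two distinct leftmost derivations for the same string.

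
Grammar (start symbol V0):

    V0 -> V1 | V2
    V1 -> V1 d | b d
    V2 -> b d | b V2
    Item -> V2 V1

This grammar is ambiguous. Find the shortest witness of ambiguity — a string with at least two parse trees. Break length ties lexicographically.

length 2: b d has 2 parse trees

Two derivations of b d:
  V0 ⇒ V1 ⇒ b d
  V0 ⇒ V2 ⇒ b d

b d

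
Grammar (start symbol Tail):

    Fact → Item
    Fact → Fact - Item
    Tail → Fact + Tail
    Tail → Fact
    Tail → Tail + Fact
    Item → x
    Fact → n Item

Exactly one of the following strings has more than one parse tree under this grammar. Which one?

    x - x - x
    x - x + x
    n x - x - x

x - x - x: 1 tree
x - x + x: 2 trees
n x - x - x: 1 tree

x - x + x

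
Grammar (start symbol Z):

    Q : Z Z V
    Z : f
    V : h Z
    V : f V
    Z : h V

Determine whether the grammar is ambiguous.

Only Z, V are reachable from Z; ignoring the rest: Each reachable nonterminal has at most one production per leading terminal, and all productions are right-linear; the derivation is determined token-by-token.

Unambiguous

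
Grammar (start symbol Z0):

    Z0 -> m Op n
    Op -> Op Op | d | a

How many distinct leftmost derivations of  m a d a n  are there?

Parse trees for m a d a n:
  [Z0 m [Op [Op a] [Op [Op d] [Op a]]] n]
  [Z0 m [Op [Op [Op a] [Op d]] [Op a]] n]

2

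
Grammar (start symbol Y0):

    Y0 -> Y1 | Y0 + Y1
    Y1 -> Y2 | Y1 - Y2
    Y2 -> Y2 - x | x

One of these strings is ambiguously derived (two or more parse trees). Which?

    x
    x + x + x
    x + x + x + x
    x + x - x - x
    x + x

x + x - x - x

x: 1 tree
x + x + x: 1 tree
x + x + x + x: 1 tree
x + x - x - x: 4 trees
x + x: 1 tree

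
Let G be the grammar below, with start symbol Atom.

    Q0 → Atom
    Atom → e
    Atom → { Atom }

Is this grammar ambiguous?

Unambiguous

(Q0 is unreachable from Atom, so its rules don't affect L(Atom).) Each string is a nest of matched brackets around a single atom. An opening bracket forces the recursive rule; an atom forces the base rule.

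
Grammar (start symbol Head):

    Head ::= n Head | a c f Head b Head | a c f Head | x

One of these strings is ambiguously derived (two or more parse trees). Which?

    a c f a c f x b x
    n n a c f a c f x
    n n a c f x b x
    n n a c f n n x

a c f a c f x b x

a c f a c f x b x: 2 trees
n n a c f a c f x: 1 tree
n n a c f x b x: 1 tree
n n a c f n n x: 1 tree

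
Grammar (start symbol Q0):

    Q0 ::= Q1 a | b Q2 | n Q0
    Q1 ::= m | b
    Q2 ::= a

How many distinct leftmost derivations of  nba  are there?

2

Parse trees for nba:
  [Q0 n [Q0 [Q1 b] a]]
  [Q0 n [Q0 b [Q2 a]]]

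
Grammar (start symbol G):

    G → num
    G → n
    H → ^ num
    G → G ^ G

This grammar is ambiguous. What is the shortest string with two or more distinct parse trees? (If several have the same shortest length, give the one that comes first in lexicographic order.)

n ^ n ^ n

length 1: no string has ≥2 trees
length 3: no string has ≥2 trees
length 5: n ^ n ^ n has 2 parse trees

Two derivations of n ^ n ^ n:
  G ⇒ G ^ G ⇒ n ^ G ⇒ n ^ G ^ G ⇒ n ^ n ^ G ⇒ n ^ n ^ n
  G ⇒ G ^ G ⇒ G ^ G ^ G ⇒ n ^ G ^ G ⇒ n ^ n ^ G ⇒ n ^ n ^ n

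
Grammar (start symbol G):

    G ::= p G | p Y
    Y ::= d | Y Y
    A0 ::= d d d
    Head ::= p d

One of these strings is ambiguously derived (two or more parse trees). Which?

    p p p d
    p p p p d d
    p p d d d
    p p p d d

p p d d d

p p p d: 1 tree
p p p p d d: 1 tree
p p d d d: 2 trees
p p p d d: 1 tree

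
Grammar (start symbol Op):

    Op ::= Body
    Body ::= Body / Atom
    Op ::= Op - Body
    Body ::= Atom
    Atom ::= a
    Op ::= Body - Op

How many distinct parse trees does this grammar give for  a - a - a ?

4

Parse trees for a - a - a:
  [Op [Op [Op [Body [Atom a]]] - [Body [Atom a]]] - [Body [Atom a]]]
  [Op [Op [Body [Atom a]] - [Op [Body [Atom a]]]] - [Body [Atom a]]]
  [Op [Body [Atom a]] - [Op [Op [Body [Atom a]]] - [Body [Atom a]]]]
  [Op [Body [Atom a]] - [Op [Body [Atom a]] - [Op [Body [Atom a]]]]]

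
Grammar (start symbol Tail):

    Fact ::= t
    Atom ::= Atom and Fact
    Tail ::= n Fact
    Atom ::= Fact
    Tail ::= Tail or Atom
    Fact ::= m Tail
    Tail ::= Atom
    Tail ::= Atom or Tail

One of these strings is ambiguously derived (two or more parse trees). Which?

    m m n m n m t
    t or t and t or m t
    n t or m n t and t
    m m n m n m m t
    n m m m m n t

t or t and t or m t

m m n m n m t: 1 tree
t or t and t or m t: 4 trees
n t or m n t and t: 1 tree
m m n m n m m t: 1 tree
n m m m m n t: 1 tree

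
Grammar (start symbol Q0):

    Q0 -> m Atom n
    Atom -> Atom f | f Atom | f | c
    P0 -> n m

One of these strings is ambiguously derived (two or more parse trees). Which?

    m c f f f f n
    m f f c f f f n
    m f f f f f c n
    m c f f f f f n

m f f c f f f n

m c f f f f n: 1 tree
m f f c f f f n: 10 trees
m f f f f f c n: 1 tree
m c f f f f f n: 1 tree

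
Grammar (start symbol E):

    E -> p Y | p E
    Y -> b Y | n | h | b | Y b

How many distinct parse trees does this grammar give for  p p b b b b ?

8

Parse trees for p p b b b b:
  [E p [E p [Y b [Y b [Y b [Y b]]]]]]
  [E p [E p [Y b [Y b [Y [Y b] b]]]]]
  [E p [E p [Y b [Y [Y b [Y b]] b]]]]
  [E p [E p [Y b [Y [Y [Y b] b] b]]]]
  [E p [E p [Y [Y b [Y b [Y b]]] b]]]
  [E p [E p [Y [Y b [Y [Y b] b]] b]]]
  [E p [E p [Y [Y [Y b [Y b]] b] b]]]
  [E p [E p [Y [Y [Y [Y b] b] b] b]]]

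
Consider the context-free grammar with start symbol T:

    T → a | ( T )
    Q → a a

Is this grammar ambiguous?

(Q is unreachable from T, so its rules don't affect L(T).) L(T) is { openⁿ atom closeⁿ : n ≥ 0 }. The bracket depth fixes n, and the derivation is forced at every step.

Unambiguous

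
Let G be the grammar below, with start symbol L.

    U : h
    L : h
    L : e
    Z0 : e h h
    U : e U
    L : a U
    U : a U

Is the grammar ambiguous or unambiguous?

Unambiguous

(Z0 is unreachable from L, so its rules don't affect L(L).) Restricted to the reachable nonterminals, every rule has the form A → t or A → t B, and no two rules for the same A share a first terminal. The grammar encodes a DFA — one run per string.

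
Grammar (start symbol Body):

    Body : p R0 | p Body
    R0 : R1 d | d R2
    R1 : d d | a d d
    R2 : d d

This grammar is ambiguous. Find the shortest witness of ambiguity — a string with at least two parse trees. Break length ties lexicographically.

p d d d

length 4: p d d d has 2 parse trees

Two derivations of p d d d:
  Body ⇒ p R0 ⇒ p R1 d ⇒ p d d d
  Body ⇒ p R0 ⇒ p d R2 ⇒ p d d d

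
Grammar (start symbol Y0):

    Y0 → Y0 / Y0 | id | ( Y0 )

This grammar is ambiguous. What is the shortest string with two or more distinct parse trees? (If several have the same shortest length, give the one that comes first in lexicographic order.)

id / id / id

length 1: no string has ≥2 trees
length 3: no string has ≥2 trees
length 5: id / id / id has 2 parse trees

Two derivations of id / id / id:
  Y0 ⇒ Y0 / Y0 ⇒ Y0 / Y0 / Y0 ⇒ id / Y0 / Y0 ⇒ id / id / Y0 ⇒ id / id / id
  Y0 ⇒ Y0 / Y0 ⇒ id / Y0 ⇒ id / Y0 / Y0 ⇒ id / id / Y0 ⇒ id / id / id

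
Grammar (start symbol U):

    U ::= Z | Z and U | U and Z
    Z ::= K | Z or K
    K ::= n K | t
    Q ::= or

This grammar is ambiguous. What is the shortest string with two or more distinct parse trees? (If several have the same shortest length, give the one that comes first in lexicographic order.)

t and t

length 1: no string has ≥2 trees
length 2: no string has ≥2 trees
length 3: t and t has 2 parse trees

Two derivations of t and t:
  U ⇒ Z and U ⇒ K and U ⇒ t and U ⇒ t and Z ⇒ t and K ⇒ t and t
  U ⇒ U and Z ⇒ Z and Z ⇒ K and Z ⇒ t and Z ⇒ t and K ⇒ t and t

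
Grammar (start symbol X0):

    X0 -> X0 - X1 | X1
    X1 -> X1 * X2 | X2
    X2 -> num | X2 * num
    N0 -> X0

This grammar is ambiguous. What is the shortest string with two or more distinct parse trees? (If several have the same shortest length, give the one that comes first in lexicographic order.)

length 1: no string has ≥2 trees
length 3: num * num has 2 parse trees

Two derivations of num * num:
  X0 ⇒ X1 ⇒ X1 * X2 ⇒ X2 * X2 ⇒ num * X2 ⇒ num * num
  X0 ⇒ X1 ⇒ X2 ⇒ X2 * num ⇒ num * num

num * num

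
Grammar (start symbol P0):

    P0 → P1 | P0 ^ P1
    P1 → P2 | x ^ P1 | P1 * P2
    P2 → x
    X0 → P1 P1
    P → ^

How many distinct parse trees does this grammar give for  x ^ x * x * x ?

4

Parse trees for x ^ x * x * x:
  [P0 [P1 x ^ [P1 [P1 [P1 [P2 x]] * [P2 x]] * [P2 x]]]]
  [P0 [P1 [P1 x ^ [P1 [P1 [P2 x]] * [P2 x]]] * [P2 x]]]
  [P0 [P1 [P1 [P1 x ^ [P1 [P2 x]]] * [P2 x]] * [P2 x]]]
  [P0 [P0 [P1 [P2 x]]] ^ [P1 [P1 [P1 [P2 x]] * [P2 x]] * [P2 x]]]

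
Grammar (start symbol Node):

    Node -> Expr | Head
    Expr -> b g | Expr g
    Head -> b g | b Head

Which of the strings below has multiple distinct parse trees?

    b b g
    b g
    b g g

b g

b b g: 1 tree
b g: 2 trees
b g g: 1 tree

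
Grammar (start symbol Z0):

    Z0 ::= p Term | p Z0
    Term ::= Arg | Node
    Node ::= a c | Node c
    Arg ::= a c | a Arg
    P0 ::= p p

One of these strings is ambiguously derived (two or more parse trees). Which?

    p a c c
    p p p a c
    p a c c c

p p p a c

p a c c: 1 tree
p p p a c: 2 trees
p a c c c: 1 tree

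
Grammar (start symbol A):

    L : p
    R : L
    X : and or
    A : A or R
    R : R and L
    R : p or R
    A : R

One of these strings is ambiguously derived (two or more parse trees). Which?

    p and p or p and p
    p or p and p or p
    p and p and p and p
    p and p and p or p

p or p and p or p

p and p or p and p: 1 tree
p or p and p or p: 3 trees
p and p and p and p: 1 tree
p and p and p or p: 1 tree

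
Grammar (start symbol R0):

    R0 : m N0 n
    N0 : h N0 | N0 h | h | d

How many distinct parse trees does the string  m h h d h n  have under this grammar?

Parse trees for m h h d h n:
  [R0 m [N0 h [N0 h [N0 [N0 d] h]]] n]
  [R0 m [N0 h [N0 [N0 h [N0 d]] h]] n]
  [R0 m [N0 [N0 h [N0 h [N0 d]]] h] n]

3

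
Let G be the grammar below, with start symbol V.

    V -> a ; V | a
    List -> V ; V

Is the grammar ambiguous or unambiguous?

Unambiguous

Only V is reachable from V; ignoring the rest: Right-recursive list with a separator: after each atom, whether the separator follows determines the rule. One parse per string.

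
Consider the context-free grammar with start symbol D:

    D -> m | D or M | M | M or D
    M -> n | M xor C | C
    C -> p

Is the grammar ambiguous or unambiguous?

Ambiguous

Witness: n or n

Derivation 1: D ⇒ D or M ⇒ M or M ⇒ n or M ⇒ n or n
Derivation 2: D ⇒ M or D ⇒ n or D ⇒ n or M ⇒ n or n

Two distinct leftmost derivations for the same string.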